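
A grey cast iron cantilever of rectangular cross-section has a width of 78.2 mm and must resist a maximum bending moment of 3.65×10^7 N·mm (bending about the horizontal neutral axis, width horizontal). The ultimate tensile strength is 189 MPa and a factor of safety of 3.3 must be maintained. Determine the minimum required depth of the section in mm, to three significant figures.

h = 221 mm

σ_allow = 189/3.3 = 57.27 MPa.
For a rectangular section σ = 6M/(bh²), so h² = 6M/(b σ_allow) = 6×3.6500×10^7/(78.2×57.27) = 48900 mm².
h = 221.1 mm.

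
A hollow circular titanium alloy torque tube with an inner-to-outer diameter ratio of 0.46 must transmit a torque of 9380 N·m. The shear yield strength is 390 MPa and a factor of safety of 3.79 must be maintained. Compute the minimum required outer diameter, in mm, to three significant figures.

d_o = 78.6 mm

τ_allow = 390/3.79 = 102.9 MPa.
For a hollow shaft τ = 16T/[πd_o³(1−k⁴)] with k = 0.46, so 1−k⁴ = 0.9552.
d_o³ = 16T/[π τ_allow (1−k⁴)] = 16×9380000/(π×102.9×0.9552) = 486000 mm³.
d_o = 78.62 mm.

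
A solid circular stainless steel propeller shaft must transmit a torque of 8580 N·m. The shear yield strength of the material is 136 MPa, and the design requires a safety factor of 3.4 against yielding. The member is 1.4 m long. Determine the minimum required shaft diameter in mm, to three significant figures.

d = 103 mm

Allowable shear stress τ_allow = 136/3.4 = 40.00 MPa.
For a solid shaft τ = 16T/(πd³), so d³ = 16T/(π τ_allow) = 16×8580000/(π×40.00) = 1.092×10^6 mm³.
d = (1.092×10^6)^(1/3) = 103.0 mm.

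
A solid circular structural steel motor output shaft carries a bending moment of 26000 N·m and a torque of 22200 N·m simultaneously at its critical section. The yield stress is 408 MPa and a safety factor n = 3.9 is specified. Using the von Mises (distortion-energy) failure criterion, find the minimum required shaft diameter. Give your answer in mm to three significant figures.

d = 147 mm

σ_allow = σ_y/n = 408/3.9 = 104.6 MPa.
For a solid shaft σ_b = 32M/(πd³) and τ = 16T/(πd³), so the von Mises stress is σ' = (16/πd³)·√(4M²+3T²).
√(4M²+3T²) = √(4×(2.600×10^7)² + 3×(2.220×10^7)²) = 6.467×10^7 N·mm.
d³ = 16×6.467×10^7/(π×104.6) = 3.148×10^6 mm³.
d = 146.6 mm.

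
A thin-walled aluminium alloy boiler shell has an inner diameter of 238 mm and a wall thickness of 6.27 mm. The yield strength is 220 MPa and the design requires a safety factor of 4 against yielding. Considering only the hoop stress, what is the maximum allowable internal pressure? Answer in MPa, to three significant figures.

p_allow = 2.90 MPa

σ_allow = 220/4 = 55.00 MPa.
σ_h = pD/(2t) → p_allow = 2σ_allow t/D = 2×55.00×6.27/238 = 2.898 MPa.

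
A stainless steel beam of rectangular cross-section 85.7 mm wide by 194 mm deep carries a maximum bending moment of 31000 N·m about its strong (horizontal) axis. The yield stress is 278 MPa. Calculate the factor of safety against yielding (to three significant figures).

Section modulus S = bh²/6 = 85.7×194²/6 = 537600 mm³.
σ = M/S = 3.1000×10^7/537600 = 57.67 MPa.
n = 278/57.67 = 4.821.

n = 4.82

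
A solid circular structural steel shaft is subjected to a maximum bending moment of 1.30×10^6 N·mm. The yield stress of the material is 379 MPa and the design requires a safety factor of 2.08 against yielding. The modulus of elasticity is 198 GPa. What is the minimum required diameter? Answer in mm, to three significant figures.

σ_allow = 379/2.08 = 182.2 MPa.
For a solid circular section σ = 32M/(πd³), so d³ = 32M/(π σ_allow) = 32×1300000/(π×182.2) = 72670 mm³.
d = 41.73 mm.

d = 41.7 mm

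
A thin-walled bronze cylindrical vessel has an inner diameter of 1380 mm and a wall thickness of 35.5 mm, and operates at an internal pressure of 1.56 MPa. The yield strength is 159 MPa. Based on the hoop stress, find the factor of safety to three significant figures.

n = 5.24

σ_h = pD/(2t) = 1.56×1380/(2×35.5) = 30.32 MPa.
n = 159/30.32 = 5.244.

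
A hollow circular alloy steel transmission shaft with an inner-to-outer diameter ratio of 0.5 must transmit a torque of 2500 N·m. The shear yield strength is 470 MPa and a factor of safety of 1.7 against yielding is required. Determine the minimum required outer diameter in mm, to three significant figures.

τ_allow = 470/1.7 = 276.5 MPa.
For a hollow shaft τ = 16T/[πd_o³(1−k⁴)] with k = 0.5, so 1−k⁴ = 0.9375.
d_o³ = 16T/[π τ_allow (1−k⁴)] = 16×2500000/(π×276.5×0.9375) = 49120 mm³.
d_o = 36.62 mm.

d_o = 36.6 mm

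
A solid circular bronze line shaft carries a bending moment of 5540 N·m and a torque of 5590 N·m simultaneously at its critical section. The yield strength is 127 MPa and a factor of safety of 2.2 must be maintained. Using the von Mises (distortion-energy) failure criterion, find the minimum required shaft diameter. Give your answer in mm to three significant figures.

d = 109 mm

σ_allow = σ_y/n = 127/2.2 = 57.73 MPa.
For a solid shaft σ_b = 32M/(πd³) and τ = 16T/(πd³), so the von Mises stress is σ' = (16/πd³)·√(4M²+3T²).
√(4M²+3T²) = √(4×(5.540×10^6)² + 3×(5.590×10^6)²) = 1.471×10^7 N·mm.
d³ = 16×1.471×10^7/(π×57.73) = 1.298×10^6 mm³.
d = 109.1 mm.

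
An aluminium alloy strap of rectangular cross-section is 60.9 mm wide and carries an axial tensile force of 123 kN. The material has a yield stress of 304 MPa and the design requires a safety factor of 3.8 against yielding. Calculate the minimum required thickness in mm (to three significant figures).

t = 25.2 mm

σ_allow = 304/3.8 = 80.00 MPa.
Required area A = F/σ_allow = 123000/80.00 = 1538 mm².
t = A/w = 1538/60.9 = 25.25 mm.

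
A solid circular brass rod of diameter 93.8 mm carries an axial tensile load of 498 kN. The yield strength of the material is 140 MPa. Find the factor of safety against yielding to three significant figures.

n = 1.94

A = πd²/4 = 6910 mm².
σ = F/A = 498000/6910 = 72.07 MPa.
n = 140/72.07 = 1.943.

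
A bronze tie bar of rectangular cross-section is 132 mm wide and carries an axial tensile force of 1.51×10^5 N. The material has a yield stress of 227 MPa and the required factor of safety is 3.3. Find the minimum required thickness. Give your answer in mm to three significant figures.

σ_allow = 227/3.3 = 68.79 MPa.
Required area A = F/σ_allow = 151000/68.79 = 2195 mm².
t = A/w = 2195/132 = 16.63 mm.

t = 16.6 mm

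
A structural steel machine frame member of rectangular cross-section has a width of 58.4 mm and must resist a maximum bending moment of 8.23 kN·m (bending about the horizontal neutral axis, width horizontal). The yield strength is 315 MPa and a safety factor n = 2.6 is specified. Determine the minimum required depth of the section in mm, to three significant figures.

σ_allow = 315/2.6 = 121.2 MPa.
For a rectangular section σ = 6M/(bh²), so h² = 6M/(b σ_allow) = 6×8230000/(58.4×121.2) = 6979 mm².
h = 83.54 mm.

h = 83.5 mm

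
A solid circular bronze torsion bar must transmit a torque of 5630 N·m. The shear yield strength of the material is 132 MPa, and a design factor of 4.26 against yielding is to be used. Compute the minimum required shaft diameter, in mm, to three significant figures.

d = 97.4 mm

Allowable shear stress τ_allow = 132/4.26 = 30.99 MPa.
For a solid shaft τ = 16T/(πd³), so d³ = 16T/(π τ_allow) = 16×5630000/(π×30.99) = 925400 mm³.
d = (925400)^(1/3) = 97.45 mm.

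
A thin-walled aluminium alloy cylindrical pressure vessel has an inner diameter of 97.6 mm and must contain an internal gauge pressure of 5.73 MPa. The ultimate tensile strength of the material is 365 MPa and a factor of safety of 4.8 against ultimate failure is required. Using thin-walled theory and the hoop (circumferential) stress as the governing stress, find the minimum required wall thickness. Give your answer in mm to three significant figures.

t = 3.68 mm

σ_allow = 365/4.8 = 76.04 MPa.
Hoop stress σ_h = pD/(2t), so t = pD/(2σ_allow) = 5.73×97.6/(2×76.04) = 3.677 mm.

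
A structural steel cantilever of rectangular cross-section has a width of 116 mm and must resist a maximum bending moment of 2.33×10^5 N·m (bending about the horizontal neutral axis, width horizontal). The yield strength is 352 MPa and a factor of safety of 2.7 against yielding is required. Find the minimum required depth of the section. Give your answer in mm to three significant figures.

h = 304 mm

σ_allow = 352/2.7 = 130.4 MPa.
For a rectangular section σ = 6M/(bh²), so h² = 6M/(b σ_allow) = 6×2.3300×10^8/(116×130.4) = 92440 mm².
h = 304.0 mm.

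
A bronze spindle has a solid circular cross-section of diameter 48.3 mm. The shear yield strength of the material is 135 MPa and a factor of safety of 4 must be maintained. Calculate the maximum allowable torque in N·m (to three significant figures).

T_allow = 747 N·m

τ_allow = 135/4 = 33.75 MPa.
For a solid shaft T_allow = τ_allow·πd³/16; πd³/16 = π×48.3³/16 = 22120 mm³.
T_allow = 33.75×22120 = 746700 N·mm = 746.7 N·m.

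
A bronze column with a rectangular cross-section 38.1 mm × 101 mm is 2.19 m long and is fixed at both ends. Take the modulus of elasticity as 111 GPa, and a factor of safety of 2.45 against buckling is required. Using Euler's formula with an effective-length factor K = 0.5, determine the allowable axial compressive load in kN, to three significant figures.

Buckling occurs about the weak axis: I_min = h·b³/12 = 101×38.1³/12 = 465500 mm⁴ (b = 38.1 mm is the smaller dimension).
Effective length L_e = KL = 0.5×2.19 m = 1095 mm.
Euler critical load P_cr = π²EI/L_e² = π²×111000×465500/1095² = 425300 N.
P_allow = P_cr/n = 425300/2.45 = 173600 N.

P_allow = 174 kN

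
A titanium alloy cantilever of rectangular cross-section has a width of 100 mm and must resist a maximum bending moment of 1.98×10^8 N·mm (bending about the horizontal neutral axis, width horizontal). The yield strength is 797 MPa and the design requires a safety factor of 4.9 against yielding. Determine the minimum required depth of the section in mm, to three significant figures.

h = 270 mm

σ_allow = 797/4.9 = 162.7 MPa.
For a rectangular section σ = 6M/(bh²), so h² = 6M/(b σ_allow) = 6×1.9800×10^8/(100×162.7) = 73040 mm².
h = 270.3 mm.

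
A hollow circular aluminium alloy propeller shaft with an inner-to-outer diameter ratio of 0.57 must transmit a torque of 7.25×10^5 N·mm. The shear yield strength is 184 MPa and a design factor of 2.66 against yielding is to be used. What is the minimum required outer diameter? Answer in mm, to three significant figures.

d_o = 39.1 mm

τ_allow = 184/2.66 = 69.17 MPa.
For a hollow shaft τ = 16T/[πd_o³(1−k⁴)] with k = 0.57, so 1−k⁴ = 0.8944.
d_o³ = 16T/[π τ_allow (1−k⁴)] = 16×725000/(π×69.17×0.8944) = 59680 mm³.
d_o = 39.08 mm.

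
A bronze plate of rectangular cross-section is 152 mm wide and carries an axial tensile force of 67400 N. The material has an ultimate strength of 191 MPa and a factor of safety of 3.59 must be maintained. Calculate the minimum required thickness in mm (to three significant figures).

t = 8.33 mm

σ_allow = 191/3.59 = 53.20 MPa.
Required area A = F/σ_allow = 67400/53.20 = 1267 mm².
t = A/w = 1267/152 = 8.334 mm.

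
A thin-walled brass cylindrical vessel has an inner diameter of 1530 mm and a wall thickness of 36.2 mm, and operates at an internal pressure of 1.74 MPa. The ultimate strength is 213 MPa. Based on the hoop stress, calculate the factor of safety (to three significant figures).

n = 5.79

σ_h = pD/(2t) = 1.74×1530/(2×36.2) = 36.77 MPa.
n = 213/36.77 = 5.793.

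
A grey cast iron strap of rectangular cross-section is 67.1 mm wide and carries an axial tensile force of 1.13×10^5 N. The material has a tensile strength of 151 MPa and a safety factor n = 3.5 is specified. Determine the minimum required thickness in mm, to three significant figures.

σ_allow = 151/3.5 = 43.14 MPa.
Required area A = F/σ_allow = 113000/43.14 = 2619 mm².
t = A/w = 2619/67.1 = 39.03 mm.

t = 39.0 mm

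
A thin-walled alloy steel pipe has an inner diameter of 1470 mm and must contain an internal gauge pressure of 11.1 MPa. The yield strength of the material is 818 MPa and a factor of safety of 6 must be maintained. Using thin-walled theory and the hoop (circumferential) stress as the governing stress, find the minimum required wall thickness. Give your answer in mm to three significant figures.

σ_allow = 818/6 = 136.3 MPa.
Hoop stress σ_h = pD/(2t), so t = pD/(2σ_allow) = 11.1×1470/(2×136.3) = 59.84 mm.

t = 59.8 mm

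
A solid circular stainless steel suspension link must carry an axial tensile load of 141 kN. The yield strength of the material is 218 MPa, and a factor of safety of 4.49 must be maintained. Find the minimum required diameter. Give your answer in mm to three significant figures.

Allowable stress σ_allow = 218/4.49 = 48.55 MPa.
Required area A = F/σ_allow = 141000/48.55 = 2904 mm².
A = πd²/4 → d = √(4A/π) = 60.81 mm.

d = 60.8 mm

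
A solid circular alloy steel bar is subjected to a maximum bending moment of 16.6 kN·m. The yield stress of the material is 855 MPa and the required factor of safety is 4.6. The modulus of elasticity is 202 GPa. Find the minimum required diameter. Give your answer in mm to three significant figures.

d = 96.9 mm

σ_allow = 855/4.6 = 185.9 MPa.
For a solid circular section σ = 32M/(πd³), so d³ = 32M/(π σ_allow) = 32×1.6600×10^7/(π×185.9) = 909700 mm³.
d = 96.89 mm.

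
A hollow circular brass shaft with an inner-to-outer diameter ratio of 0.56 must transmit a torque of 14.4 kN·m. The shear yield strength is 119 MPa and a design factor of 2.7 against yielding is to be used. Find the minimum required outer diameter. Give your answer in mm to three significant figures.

d_o = 123 mm

τ_allow = 119/2.7 = 44.07 MPa.
For a hollow shaft τ = 16T/[πd_o³(1−k⁴)] with k = 0.56, so 1−k⁴ = 0.9017.
d_o³ = 16T/[π τ_allow (1−k⁴)] = 16×1.4400×10^7/(π×44.07×0.9017) = 1.845×10^6 mm³.
d_o = 122.7 mm.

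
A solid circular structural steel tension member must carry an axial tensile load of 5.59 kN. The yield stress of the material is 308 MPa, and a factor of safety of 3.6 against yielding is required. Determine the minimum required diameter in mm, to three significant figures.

Allowable stress σ_allow = 308/3.6 = 85.56 MPa.
Required area A = F/σ_allow = 5590.0/85.56 = 65.34 mm².
A = πd²/4 → d = √(4A/π) = 9.121 mm.

d = 9.12 mm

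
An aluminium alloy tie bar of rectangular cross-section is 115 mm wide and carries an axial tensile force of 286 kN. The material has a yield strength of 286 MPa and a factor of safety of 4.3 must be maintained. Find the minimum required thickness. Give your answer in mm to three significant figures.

σ_allow = 286/4.3 = 66.51 MPa.
Required area A = F/σ_allow = 286000/66.51 = 4300 mm².
t = A/w = 4300/115 = 37.39 mm.

t = 37.4 mm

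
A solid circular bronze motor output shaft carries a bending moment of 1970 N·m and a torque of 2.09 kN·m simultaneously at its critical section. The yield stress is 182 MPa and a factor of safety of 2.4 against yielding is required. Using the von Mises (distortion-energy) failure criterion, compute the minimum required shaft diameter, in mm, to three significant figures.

σ_allow = σ_y/n = 182/2.4 = 75.83 MPa.
For a solid shaft σ_b = 32M/(πd³) and τ = 16T/(πd³), so the von Mises stress is σ' = (16/πd³)·√(4M²+3T²).
√(4M²+3T²) = √(4×(1.970×10^6)² + 3×(2.090×10^6)²) = 5.351×10^6 N·mm.
d³ = 16×5.351×10^6/(π×75.83) = 359300 mm³.
d = 71.09 mm.

d = 71.1 mm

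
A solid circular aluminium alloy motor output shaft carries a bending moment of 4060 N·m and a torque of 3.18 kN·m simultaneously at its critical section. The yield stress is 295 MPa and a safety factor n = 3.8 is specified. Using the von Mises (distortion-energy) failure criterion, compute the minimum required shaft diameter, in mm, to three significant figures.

σ_allow = σ_y/n = 295/3.8 = 77.63 MPa.
For a solid shaft σ_b = 32M/(πd³) and τ = 16T/(πd³), so the von Mises stress is σ' = (16/πd³)·√(4M²+3T²).
√(4M²+3T²) = √(4×(4.060×10^6)² + 3×(3.180×10^6)²) = 9.812×10^6 N·mm.
d³ = 16×9.812×10^6/(π×77.63) = 643700 mm³.
d = 86.34 mm.

d = 86.3 mm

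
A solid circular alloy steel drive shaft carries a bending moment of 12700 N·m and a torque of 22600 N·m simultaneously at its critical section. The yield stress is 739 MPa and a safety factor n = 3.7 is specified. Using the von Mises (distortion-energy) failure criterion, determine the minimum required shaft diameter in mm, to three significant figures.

d = 106 mm

σ_allow = σ_y/n = 739/3.7 = 199.7 MPa.
For a solid shaft σ_b = 32M/(πd³) and τ = 16T/(πd³), so the von Mises stress is σ' = (16/πd³)·√(4M²+3T²).
√(4M²+3T²) = √(4×(1.270×10^7)² + 3×(2.260×10^7)²) = 4.666×10^7 N·mm.
d³ = 16×4.666×10^7/(π×199.7) = 1.190×10^6 mm³.
d = 106.0 mm.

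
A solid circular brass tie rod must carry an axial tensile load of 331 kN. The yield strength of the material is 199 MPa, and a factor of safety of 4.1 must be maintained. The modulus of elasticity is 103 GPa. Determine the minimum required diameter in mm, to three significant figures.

Allowable stress σ_allow = 199/4.1 = 48.54 MPa.
Required area A = F/σ_allow = 331000/48.54 = 6820 mm².
A = πd²/4 → d = √(4A/π) = 93.18 mm.

d = 93.2 mm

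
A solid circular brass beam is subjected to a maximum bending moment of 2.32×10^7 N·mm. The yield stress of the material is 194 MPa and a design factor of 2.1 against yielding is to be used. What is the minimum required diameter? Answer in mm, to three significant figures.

d = 137 mm

σ_allow = 194/2.1 = 92.38 MPa.
For a solid circular section σ = 32M/(πd³), so d³ = 32M/(π σ_allow) = 32×2.3200×10^7/(π×92.38) = 2.558×10^6 mm³.
d = 136.8 mm.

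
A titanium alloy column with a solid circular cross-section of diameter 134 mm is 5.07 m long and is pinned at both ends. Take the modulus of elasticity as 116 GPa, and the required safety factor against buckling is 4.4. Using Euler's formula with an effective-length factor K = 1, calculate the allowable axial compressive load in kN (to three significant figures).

P_allow = 160 kN

I = πd⁴/64 = π×134⁴/64 = 1.583×10^7 mm⁴.
Effective length L_e = KL = 1×5.07 m = 5070 mm.
Euler critical load P_cr = π²EI/L_e² = π²×116000×1.583×10^7/5070² = 704900 N.
P_allow = P_cr/n = 704900/4.4 = 160200 N.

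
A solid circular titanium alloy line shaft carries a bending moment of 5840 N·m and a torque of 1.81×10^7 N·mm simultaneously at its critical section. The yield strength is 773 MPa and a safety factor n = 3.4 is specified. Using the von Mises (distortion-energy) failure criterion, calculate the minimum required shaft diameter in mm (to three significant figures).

σ_allow = σ_y/n = 773/3.4 = 227.4 MPa.
For a solid shaft σ_b = 32M/(πd³) and τ = 16T/(πd³), so the von Mises stress is σ' = (16/πd³)·√(4M²+3T²).
√(4M²+3T²) = √(4×(5.840×10^6)² + 3×(1.810×10^7)²) = 3.346×10^7 N·mm.
d³ = 16×3.346×10^7/(π×227.4) = 749400 mm³.
d = 90.83 mm.

d = 90.8 mm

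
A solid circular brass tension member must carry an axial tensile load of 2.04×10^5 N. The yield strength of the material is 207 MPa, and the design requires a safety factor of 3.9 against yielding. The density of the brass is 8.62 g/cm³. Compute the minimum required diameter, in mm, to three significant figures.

Allowable stress σ_allow = 207/3.9 = 53.08 MPa.
Required area A = F/σ_allow = 204000/53.08 = 3843 mm².
A = πd²/4 → d = √(4A/π) = 69.95 mm.

d = 70.0 mm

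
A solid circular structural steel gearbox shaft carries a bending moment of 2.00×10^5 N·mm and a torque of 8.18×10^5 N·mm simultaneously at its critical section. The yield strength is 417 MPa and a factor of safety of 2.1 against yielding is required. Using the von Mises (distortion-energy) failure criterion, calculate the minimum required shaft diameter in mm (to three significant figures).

d = 33.5 mm

σ_allow = σ_y/n = 417/2.1 = 198.6 MPa.
For a solid shaft σ_b = 32M/(πd³) and τ = 16T/(πd³), so the von Mises stress is σ' = (16/πd³)·√(4M²+3T²).
√(4M²+3T²) = √(4×(200000)² + 3×(818000)²) = 1.472×10^6 N·mm.
d³ = 16×1.472×10^6/(π×198.6) = 37760 mm³.
d = 33.55 mm.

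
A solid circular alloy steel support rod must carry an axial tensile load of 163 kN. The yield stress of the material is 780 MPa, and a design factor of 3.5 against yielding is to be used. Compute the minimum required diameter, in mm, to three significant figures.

d = 30.5 mm

Allowable stress σ_allow = 780/3.5 = 222.9 MPa.
Required area A = F/σ_allow = 163000/222.9 = 731.4 mm².
A = πd²/4 → d = √(4A/π) = 30.52 mm.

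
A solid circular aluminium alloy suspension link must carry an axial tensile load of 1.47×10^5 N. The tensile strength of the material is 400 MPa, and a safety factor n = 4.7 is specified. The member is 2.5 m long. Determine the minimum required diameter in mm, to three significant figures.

d = 46.9 mm

Allowable stress σ_allow = 400/4.7 = 85.11 MPa.
Required area A = F/σ_allow = 147000/85.11 = 1727 mm².
A = πd²/4 → d = √(4A/π) = 46.90 mm.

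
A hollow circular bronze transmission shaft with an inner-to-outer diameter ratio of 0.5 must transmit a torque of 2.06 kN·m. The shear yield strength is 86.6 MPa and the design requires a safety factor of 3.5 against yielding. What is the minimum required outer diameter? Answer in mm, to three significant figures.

d_o = 76.8 mm

τ_allow = 86.6/3.5 = 24.74 MPa.
For a hollow shaft τ = 16T/[πd_o³(1−k⁴)] with k = 0.5, so 1−k⁴ = 0.9375.
d_o³ = 16T/[π τ_allow (1−k⁴)] = 16×2060000/(π×24.74×0.9375) = 452300 mm³.
d_o = 76.76 mm.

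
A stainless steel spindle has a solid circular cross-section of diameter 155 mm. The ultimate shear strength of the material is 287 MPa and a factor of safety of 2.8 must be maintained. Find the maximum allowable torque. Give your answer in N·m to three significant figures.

τ_allow = 287/2.8 = 102.5 MPa.
For a solid shaft T_allow = τ_allow·πd³/16; πd³/16 = π×155³/16 = 731200 mm³.
T_allow = 102.5×731200 = 7.495×10^7 N·mm = 74950 N·m.

T_allow = 74900 N·m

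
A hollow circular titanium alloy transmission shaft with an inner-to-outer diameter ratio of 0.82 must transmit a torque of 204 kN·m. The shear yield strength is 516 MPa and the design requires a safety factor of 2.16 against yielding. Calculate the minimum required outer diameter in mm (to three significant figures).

d_o = 199 mm

τ_allow = 516/2.16 = 238.9 MPa.
For a hollow shaft τ = 16T/[πd_o³(1−k⁴)] with k = 0.82, so 1−k⁴ = 0.5479.
d_o³ = 16T/[π τ_allow (1−k⁴)] = 16×2.0400×10^8/(π×238.9×0.5479) = 7.938×10^6 mm³.
d_o = 199.5 mm.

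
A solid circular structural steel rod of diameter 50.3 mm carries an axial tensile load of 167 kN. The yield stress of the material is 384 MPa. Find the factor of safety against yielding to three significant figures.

A = πd²/4 = 1987 mm².
σ = F/A = 167000/1987 = 84.04 MPa.
n = 384/84.04 = 4.569.

n = 4.57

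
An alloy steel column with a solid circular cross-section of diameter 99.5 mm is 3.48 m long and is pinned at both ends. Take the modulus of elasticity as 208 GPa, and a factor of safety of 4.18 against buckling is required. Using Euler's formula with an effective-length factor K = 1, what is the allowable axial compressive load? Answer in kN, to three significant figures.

P_allow = 195 kN

I = πd⁴/64 = π×99.5⁴/64 = 4.811×10^6 mm⁴.
Effective length L_e = KL = 1×3.48 m = 3480 mm.
Euler critical load P_cr = π²EI/L_e² = π²×208000×4.811×10^6/3480² = 815600 N.
P_allow = P_cr/n = 815600/4.18 = 195100 N.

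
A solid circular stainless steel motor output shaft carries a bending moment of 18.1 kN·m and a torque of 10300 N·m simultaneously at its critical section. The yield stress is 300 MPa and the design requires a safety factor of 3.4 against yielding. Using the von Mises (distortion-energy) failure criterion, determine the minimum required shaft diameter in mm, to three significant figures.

σ_allow = σ_y/n = 300/3.4 = 88.24 MPa.
For a solid shaft σ_b = 32M/(πd³) and τ = 16T/(πd³), so the von Mises stress is σ' = (16/πd³)·√(4M²+3T²).
√(4M²+3T²) = √(4×(1.810×10^7)² + 3×(1.030×10^7)²) = 4.036×10^7 N·mm.
d³ = 16×4.036×10^7/(π×88.24) = 2.329×10^6 mm³.
d = 132.6 mm.

d = 133 mm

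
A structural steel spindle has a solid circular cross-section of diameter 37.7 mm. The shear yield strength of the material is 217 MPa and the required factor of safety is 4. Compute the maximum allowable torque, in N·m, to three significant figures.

T_allow = 571 N·m

τ_allow = 217/4 = 54.25 MPa.
For a solid shaft T_allow = τ_allow·πd³/16; πd³/16 = π×37.7³/16 = 10520 mm³.
T_allow = 54.25×10520 = 570800 N·mm = 570.8 N·m.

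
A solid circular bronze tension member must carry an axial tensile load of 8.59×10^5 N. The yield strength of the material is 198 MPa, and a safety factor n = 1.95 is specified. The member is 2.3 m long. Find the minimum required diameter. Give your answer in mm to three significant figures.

d = 104 mm

Allowable stress σ_allow = 198/1.95 = 101.5 MPa.
Required area A = F/σ_allow = 859000/101.5 = 8460 mm².
A = πd²/4 → d = √(4A/π) = 103.8 mm.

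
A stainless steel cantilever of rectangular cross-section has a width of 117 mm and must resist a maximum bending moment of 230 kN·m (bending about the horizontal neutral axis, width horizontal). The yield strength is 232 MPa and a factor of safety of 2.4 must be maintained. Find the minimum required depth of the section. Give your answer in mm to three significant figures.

h = 349 mm

σ_allow = 232/2.4 = 96.67 MPa.
For a rectangular section σ = 6M/(bh²), so h² = 6M/(b σ_allow) = 6×2.3000×10^8/(117×96.67) = 122000 mm².
h = 349.3 mm.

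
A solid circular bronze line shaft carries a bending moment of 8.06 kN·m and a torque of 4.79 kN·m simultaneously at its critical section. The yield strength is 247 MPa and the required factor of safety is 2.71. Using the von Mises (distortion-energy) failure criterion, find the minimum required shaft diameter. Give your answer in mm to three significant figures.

d = 100 mm

σ_allow = σ_y/n = 247/2.71 = 91.14 MPa.
For a solid shaft σ_b = 32M/(πd³) and τ = 16T/(πd³), so the von Mises stress is σ' = (16/πd³)·√(4M²+3T²).
√(4M²+3T²) = √(4×(8.060×10^6)² + 3×(4.790×10^6)²) = 1.813×10^7 N·mm.
d³ = 16×1.813×10^7/(π×91.14) = 1.013×10^6 mm³.
d = 100.4 mm.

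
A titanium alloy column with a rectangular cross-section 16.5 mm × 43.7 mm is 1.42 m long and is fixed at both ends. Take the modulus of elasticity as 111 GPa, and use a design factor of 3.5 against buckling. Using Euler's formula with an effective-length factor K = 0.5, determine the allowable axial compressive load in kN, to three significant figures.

Buckling occurs about the weak axis: I_min = h·b³/12 = 43.7×16.5³/12 = 16360 mm⁴ (b = 16.5 mm is the smaller dimension).
Effective length L_e = KL = 0.5×1.42 m = 710.0 mm.
Euler critical load P_cr = π²EI/L_e² = π²×111000×16360/710.0² = 35550 N.
P_allow = P_cr/n = 35550/3.5 = 10160 N.

P_allow = 10.2 kN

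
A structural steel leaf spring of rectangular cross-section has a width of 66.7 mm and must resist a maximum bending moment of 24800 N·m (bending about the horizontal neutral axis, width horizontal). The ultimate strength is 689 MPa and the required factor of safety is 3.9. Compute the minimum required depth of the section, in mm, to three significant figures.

σ_allow = 689/3.9 = 176.7 MPa.
For a rectangular section σ = 6M/(bh²), so h² = 6M/(b σ_allow) = 6×2.4800×10^7/(66.7×176.7) = 12630 mm².
h = 112.4 mm.

h = 112 mm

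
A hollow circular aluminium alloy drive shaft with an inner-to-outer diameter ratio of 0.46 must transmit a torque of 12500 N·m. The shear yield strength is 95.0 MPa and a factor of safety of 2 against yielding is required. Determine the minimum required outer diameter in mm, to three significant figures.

τ_allow = 95.0/2 = 47.50 MPa.
For a hollow shaft τ = 16T/[πd_o³(1−k⁴)] with k = 0.46, so 1−k⁴ = 0.9552.
d_o³ = 16T/[π τ_allow (1−k⁴)] = 16×1.2500×10^7/(π×47.50×0.9552) = 1.403×10^6 mm³.
d_o = 112.0 mm.

d_o = 112 mm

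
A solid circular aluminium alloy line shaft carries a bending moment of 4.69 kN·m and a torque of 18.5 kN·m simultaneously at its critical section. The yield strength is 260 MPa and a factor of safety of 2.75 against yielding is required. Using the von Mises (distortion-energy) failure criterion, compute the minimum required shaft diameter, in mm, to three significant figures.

σ_allow = σ_y/n = 260/2.75 = 94.55 MPa.
For a solid shaft σ_b = 32M/(πd³) and τ = 16T/(πd³), so the von Mises stress is σ' = (16/πd³)·√(4M²+3T²).
√(4M²+3T²) = √(4×(4.690×10^6)² + 3×(1.850×10^7)²) = 3.339×10^7 N·mm.
d³ = 16×3.339×10^7/(π×94.55) = 1.799×10^6 mm³.
d = 121.6 mm.

d = 122 mm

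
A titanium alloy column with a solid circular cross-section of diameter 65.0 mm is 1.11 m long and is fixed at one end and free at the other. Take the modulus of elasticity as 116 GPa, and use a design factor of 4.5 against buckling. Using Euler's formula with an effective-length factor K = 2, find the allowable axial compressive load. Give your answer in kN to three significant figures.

I = πd⁴/64 = π×65.0⁴/64 = 876200 mm⁴.
Effective length L_e = KL = 2×1.11 m = 2220 mm.
Euler critical load P_cr = π²EI/L_e² = π²×116000×876200/2220² = 203600 N.
P_allow = P_cr/n = 203600/4.5 = 45230 N.

P_allow = 45.2 kN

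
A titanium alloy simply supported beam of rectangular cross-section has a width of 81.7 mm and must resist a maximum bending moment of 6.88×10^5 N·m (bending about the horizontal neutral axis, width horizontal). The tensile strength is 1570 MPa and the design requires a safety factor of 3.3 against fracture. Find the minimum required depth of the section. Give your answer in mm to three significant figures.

h = 326 mm

σ_allow = 1570/3.3 = 475.8 MPa.
For a rectangular section σ = 6M/(bh²), so h² = 6M/(b σ_allow) = 6×6.8800×10^8/(81.7×475.8) = 106200 mm².
h = 325.9 mm.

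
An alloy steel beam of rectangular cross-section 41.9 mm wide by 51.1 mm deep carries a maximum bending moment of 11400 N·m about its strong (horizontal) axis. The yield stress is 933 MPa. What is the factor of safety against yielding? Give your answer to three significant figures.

n = 1.49

Section modulus S = bh²/6 = 41.9×51.1²/6 = 18230 mm³.
σ = M/S = 1.1400×10^7/18230 = 625.2 MPa.
n = 933/625.2 = 1.492.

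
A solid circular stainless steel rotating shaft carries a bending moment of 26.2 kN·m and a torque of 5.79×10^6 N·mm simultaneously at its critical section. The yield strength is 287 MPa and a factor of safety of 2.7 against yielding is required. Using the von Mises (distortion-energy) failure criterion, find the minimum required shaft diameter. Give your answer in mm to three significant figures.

d = 137 mm

σ_allow = σ_y/n = 287/2.7 = 106.3 MPa.
For a solid shaft σ_b = 32M/(πd³) and τ = 16T/(πd³), so the von Mises stress is σ' = (16/πd³)·√(4M²+3T²).
√(4M²+3T²) = √(4×(2.620×10^7)² + 3×(5.790×10^6)²) = 5.335×10^7 N·mm.
d³ = 16×5.335×10^7/(π×106.3) = 2.556×10^6 mm³.
d = 136.7 mm.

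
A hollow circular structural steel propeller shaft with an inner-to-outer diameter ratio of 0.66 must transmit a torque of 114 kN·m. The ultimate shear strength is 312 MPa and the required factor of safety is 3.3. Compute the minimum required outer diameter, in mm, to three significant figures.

d_o = 196 mm

τ_allow = 312/3.3 = 94.55 MPa.
For a hollow shaft τ = 16T/[πd_o³(1−k⁴)] with k = 0.66, so 1−k⁴ = 0.8103.
d_o³ = 16T/[π τ_allow (1−k⁴)] = 16×1.1400×10^8/(π×94.55×0.8103) = 7.579×10^6 mm³.
d_o = 196.4 mm.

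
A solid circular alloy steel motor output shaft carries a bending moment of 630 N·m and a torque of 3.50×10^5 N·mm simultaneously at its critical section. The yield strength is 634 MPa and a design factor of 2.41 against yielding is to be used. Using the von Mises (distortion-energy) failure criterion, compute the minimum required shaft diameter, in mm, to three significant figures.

d = 30.0 mm

σ_allow = σ_y/n = 634/2.41 = 263.1 MPa.
For a solid shaft σ_b = 32M/(πd³) and τ = 16T/(πd³), so the von Mises stress is σ' = (16/πd³)·√(4M²+3T²).
√(4M²+3T²) = √(4×(630000)² + 3×(350000)²) = 1.398×10^6 N·mm.
d³ = 16×1.398×10^6/(π×263.1) = 27070 mm³.
d = 30.03 mm.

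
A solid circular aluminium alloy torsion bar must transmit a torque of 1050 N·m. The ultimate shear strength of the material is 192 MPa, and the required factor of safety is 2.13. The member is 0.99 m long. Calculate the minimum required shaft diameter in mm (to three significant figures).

Allowable shear stress τ_allow = 192/2.13 = 90.14 MPa.
For a solid shaft τ = 16T/(πd³), so d³ = 16T/(π τ_allow) = 16×1050000/(π×90.14) = 59330 mm³.
d = (59330)^(1/3) = 39.00 mm.

d = 39.0 mm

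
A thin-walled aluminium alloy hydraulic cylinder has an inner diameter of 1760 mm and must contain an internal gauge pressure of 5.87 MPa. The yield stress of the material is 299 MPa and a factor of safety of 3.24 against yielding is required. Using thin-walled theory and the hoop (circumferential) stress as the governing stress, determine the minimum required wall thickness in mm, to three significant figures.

t = 56.0 mm

σ_allow = 299/3.24 = 92.28 MPa.
Hoop stress σ_h = pD/(2t), so t = pD/(2σ_allow) = 5.87×1760/(2×92.28) = 55.98 mm.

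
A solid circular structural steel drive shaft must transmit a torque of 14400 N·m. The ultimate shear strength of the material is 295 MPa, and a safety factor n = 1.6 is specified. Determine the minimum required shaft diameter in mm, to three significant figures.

d = 73.5 mm

Allowable shear stress τ_allow = 295/1.6 = 184.4 MPa.
For a solid shaft τ = 16T/(πd³), so d³ = 16T/(π τ_allow) = 16×1.4400×10^7/(π×184.4) = 397800 mm³.
d = (397800)^(1/3) = 73.54 mm.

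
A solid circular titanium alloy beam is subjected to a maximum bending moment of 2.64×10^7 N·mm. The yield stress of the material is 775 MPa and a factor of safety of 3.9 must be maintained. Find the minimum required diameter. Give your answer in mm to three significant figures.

d = 111 mm

σ_allow = 775/3.9 = 198.7 MPa.
For a solid circular section σ = 32M/(πd³), so d³ = 32M/(π σ_allow) = 32×2.6400×10^7/(π×198.7) = 1.353×10^6 mm³.
d = 110.6 mm.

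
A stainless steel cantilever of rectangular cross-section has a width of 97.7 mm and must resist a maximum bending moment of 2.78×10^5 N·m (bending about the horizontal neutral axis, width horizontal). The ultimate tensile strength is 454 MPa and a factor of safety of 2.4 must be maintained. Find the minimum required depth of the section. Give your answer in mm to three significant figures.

σ_allow = 454/2.4 = 189.2 MPa.
For a rectangular section σ = 6M/(bh²), so h² = 6M/(b σ_allow) = 6×2.7800×10^8/(97.7×189.2) = 90250 mm².
h = 300.4 mm.

h = 300 mm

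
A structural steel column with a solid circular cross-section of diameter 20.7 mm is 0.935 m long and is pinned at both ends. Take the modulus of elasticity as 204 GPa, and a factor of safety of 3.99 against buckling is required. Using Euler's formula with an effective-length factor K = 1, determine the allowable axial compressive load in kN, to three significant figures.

P_allow = 5.20 kN

I = πd⁴/64 = π×20.7⁴/64 = 9013 mm⁴.
Effective length L_e = KL = 1×0.935 m = 935.0 mm.
Euler critical load P_cr = π²EI/L_e² = π²×204000×9013/935.0² = 20760 N.
P_allow = P_cr/n = 20760/3.99 = 5202 N.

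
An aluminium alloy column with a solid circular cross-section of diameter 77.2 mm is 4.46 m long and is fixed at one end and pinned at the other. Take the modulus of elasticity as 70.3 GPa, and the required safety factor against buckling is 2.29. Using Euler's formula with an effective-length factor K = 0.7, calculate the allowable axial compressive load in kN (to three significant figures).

P_allow = 54.2 kN

I = πd⁴/64 = π×77.2⁴/64 = 1.744×10^6 mm⁴.
Effective length L_e = KL = 0.7×4.46 m = 3122 mm.
Euler critical load P_cr = π²EI/L_e² = π²×70300×1.744×10^6/3122² = 124100 N.
P_allow = P_cr/n = 124100/2.29 = 54200 N.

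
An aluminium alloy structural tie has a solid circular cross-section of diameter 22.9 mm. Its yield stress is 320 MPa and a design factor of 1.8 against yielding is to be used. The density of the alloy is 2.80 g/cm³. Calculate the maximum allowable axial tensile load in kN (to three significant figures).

σ_allow = 320/1.8 = 177.8 MPa.
A = πd²/4 = π×22.9²/4 = 411.9 mm².
F_allow = σ_allow × A = 177.8×411.9 = 73220 N.

F_allow = 73.2 kN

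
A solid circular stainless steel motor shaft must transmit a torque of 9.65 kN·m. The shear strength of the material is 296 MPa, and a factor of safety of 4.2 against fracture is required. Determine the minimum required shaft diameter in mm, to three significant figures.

d = 88.7 mm

Allowable shear stress τ_allow = 296/4.2 = 70.48 MPa.
For a solid shaft τ = 16T/(πd³), so d³ = 16T/(π τ_allow) = 16×9650000/(π×70.48) = 697400 mm³.
d = (697400)^(1/3) = 88.68 mm.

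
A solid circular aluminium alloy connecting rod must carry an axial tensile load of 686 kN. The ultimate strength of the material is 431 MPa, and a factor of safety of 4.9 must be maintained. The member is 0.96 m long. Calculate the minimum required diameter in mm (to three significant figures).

d = 99.6 mm

Allowable stress σ_allow = 431/4.9 = 87.96 MPa.
Required area A = F/σ_allow = 686000/87.96 = 7799 mm².
A = πd²/4 → d = √(4A/π) = 99.65 mm.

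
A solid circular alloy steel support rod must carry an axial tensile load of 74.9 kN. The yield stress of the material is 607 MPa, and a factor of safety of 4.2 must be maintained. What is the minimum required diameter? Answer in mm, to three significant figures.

Allowable stress σ_allow = 607/4.2 = 144.5 MPa.
Required area A = F/σ_allow = 74900/144.5 = 518.3 mm².
A = πd²/4 → d = √(4A/π) = 25.69 mm.

d = 25.7 mm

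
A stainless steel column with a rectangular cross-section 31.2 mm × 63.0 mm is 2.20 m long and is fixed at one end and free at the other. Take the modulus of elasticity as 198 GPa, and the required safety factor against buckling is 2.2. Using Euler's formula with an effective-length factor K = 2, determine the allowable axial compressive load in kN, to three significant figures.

Buckling occurs about the weak axis: I_min = h·b³/12 = 63.0×31.2³/12 = 159400 mm⁴ (b = 31.2 mm is the smaller dimension).
Effective length L_e = KL = 2×2.20 m = 4400 mm.
Euler critical load P_cr = π²EI/L_e² = π²×198000×159400/4400² = 16090 N.
P_allow = P_cr/n = 16090/2.2 = 7316 N.

P_allow = 7.32 kN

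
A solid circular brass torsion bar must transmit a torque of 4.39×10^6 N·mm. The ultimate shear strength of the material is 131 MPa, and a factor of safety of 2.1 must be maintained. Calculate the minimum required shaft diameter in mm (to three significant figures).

d = 71.0 mm

Allowable shear stress τ_allow = 131/2.1 = 62.38 MPa.
For a solid shaft τ = 16T/(πd³), so d³ = 16T/(π τ_allow) = 16×4390000/(π×62.38) = 358400 mm³.
d = (358400)^(1/3) = 71.03 mm.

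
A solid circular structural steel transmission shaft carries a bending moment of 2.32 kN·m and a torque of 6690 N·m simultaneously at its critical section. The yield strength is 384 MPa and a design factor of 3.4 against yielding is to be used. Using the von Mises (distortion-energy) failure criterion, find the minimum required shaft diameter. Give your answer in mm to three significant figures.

σ_allow = σ_y/n = 384/3.4 = 112.9 MPa.
For a solid shaft σ_b = 32M/(πd³) and τ = 16T/(πd³), so the von Mises stress is σ' = (16/πd³)·√(4M²+3T²).
√(4M²+3T²) = √(4×(2.320×10^6)² + 3×(6.690×10^6)²) = 1.248×10^7 N·mm.
d³ = 16×1.248×10^7/(π×112.9) = 562900 mm³.
d = 82.57 mm.

d = 82.6 mm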